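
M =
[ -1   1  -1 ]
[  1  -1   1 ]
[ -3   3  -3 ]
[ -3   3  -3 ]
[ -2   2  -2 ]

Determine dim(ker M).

2

Row reduce to echelon form.
R2 ← R2 + R1: [0, 0, 0]
R3 ← R3 − (3)·R1: [0, 0, 0]
R4 ← R4 − (3)·R1: [0, 0, 0]
R5 ← R5 − (2)·R1: [0, 0, 0]
1 nonzero row, so rank(M) = 1.
M has 3 columns; by rank–nullity, nullity = 3 − 1 = 2.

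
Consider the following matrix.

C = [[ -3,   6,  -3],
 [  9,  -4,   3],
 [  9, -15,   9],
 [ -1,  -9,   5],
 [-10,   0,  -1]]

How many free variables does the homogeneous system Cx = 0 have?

0

Row reduce to echelon form.
R2 ← R2 + (3)·R1: [0, 14, -6]
R3 ← R3 + (3)·R1: [0, 3, 0]
R4 ← R4 − (1/3)·R1: [0, -11, 6]
R5 ← R5 − (10/3)·R1: [0, -20, 9]
R3 ← R3 − (3/14)·R2: [0, 0, 9/7]
R4 ← R4 + (11/14)·R2: [0, 0, 9/7]
R5 ← R5 + (10/7)·R2: [0, 0, 3/7]
R4 ← R4 − R3: [0, 0, 0]
R5 ← R5 − (1/3)·R3: [0, 0, 0]
3 nonzero rows, so rank(C) = 3.
C has 3 columns; by rank–nullity, nullity = 3 − 3 = 0.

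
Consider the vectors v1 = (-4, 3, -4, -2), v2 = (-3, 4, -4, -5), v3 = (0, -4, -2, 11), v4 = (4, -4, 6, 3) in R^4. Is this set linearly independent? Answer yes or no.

Form the matrix with these vectors as rows and row reduce.
R2 ← R2 − (3/4)·R1: [0, 7/4, -1, -7/2]
R4 ← R4 + R1: [0, -1, 2, 1]
R3 ← R3 + (16/7)·R2: [0, 0, -30/7, 3]
R4 ← R4 + (4/7)·R2: [0, 0, 10/7, -1]
R4 ← R4 + (1/3)·R3: [0, 0, 0, 0]
3 nonzero rows, so the 4 vectors span a space of dimension 3.
Since 3 < 4, the vectors are linearly dependent.

no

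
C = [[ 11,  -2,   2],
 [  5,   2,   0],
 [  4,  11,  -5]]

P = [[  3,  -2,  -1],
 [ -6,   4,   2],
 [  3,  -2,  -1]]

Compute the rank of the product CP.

1

First compute CP:
[[ 51, -34, -17],
 [  3,  -2,  -1],
 [-69,  46,  23]]
Now row reduce the product.
R2 ← R2 − (1/17)·R1: [0, 0, 0]
R3 ← R3 + (23/17)·R1: [0, 0, 0]
1 nonzero row, so rank(CP) = 1.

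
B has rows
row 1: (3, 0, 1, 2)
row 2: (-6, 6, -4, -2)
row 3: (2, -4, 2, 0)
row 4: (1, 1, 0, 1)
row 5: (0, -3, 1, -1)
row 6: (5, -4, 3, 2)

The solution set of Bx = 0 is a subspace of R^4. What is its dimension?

Row reduce to echelon form.
R2 ← R2 + (2)·R1: [0, 6, -2, 2]
R3 ← R3 − (2/3)·R1: [0, -4, 4/3, -4/3]
R4 ← R4 − (1/3)·R1: [0, 1, -1/3, 1/3]
R6 ← R6 − (5/3)·R1: [0, -4, 4/3, -4/3]
R3 ← R3 + (2/3)·R2: [0, 0, 0, 0]
R4 ← R4 − (1/6)·R2: [0, 0, 0, 0]
R5 ← R5 + (1/2)·R2: [0, 0, 0, 0]
R6 ← R6 + (2/3)·R2: [0, 0, 0, 0]
2 nonzero rows, so rank(B) = 2.
B has 4 columns; by rank–nullity, nullity = 4 − 2 = 2.

2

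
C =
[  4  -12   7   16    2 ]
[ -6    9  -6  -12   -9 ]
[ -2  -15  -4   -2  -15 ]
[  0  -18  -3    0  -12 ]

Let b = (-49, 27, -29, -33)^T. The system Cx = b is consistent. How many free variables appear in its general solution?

2

Row reduce the augmented matrix [C | b].
R2 ← R2 + (3/2)·R1: [0, -9, 9/2, 12, -6, -93/2]
R3 ← R3 + (1/2)·R1: [0, -21, -1/2, 6, -14, -107/2]
R3 ← R3 − (7/3)·R2: [0, 0, -11, -22, 0, 55]
R4 ← R4 − (2)·R2: [0, 0, -12, -24, 0, 60]
R4 ← R4 − (12/11)·R3: [0, 0, 0, 0, 0, 0]
The echelon form has 3 nonzero rows, and every pivot lies in the first 5 columns, so rank(C) = rank([C|b]) = 3.
The system is consistent.
Free variables = (unknowns) − (rank) = 5 − 3 = 2.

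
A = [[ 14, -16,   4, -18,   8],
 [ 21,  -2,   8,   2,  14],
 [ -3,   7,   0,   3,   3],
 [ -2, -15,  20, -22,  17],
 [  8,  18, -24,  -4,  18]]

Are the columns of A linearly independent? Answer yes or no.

yes

Row reduce A to echelon form.
R2 ← R2 − (3/2)·R1: [0, 22, 2, 29, 2]
R3 ← R3 + (3/14)·R1: [0, 25/7, 6/7, -6/7, 33/7]
R4 ← R4 + (1/7)·R1: [0, -121/7, 144/7, -172/7, 127/7]
R5 ← R5 − (4/7)·R1: [0, 190/7, -184/7, 44/7, 94/7]
R3 ← R3 − (25/154)·R2: [0, 0, 41/77, -857/154, 338/77]
R4 ← R4 + (11/14)·R2: [0, 0, 155/7, -25/14, 138/7]
R5 ← R5 − (95/77)·R2: [0, 0, -2214/77, -2271/77, 844/77]
R4 ← R4 − (1705/41)·R3: [0, 0, 0, 9415/41, -6676/41]
R5 ← R5 + (54)·R3: [0, 0, 0, -330, 248]
R5 ← R5 + (2706/1883)·R4: [0, 0, 0, 0, 26368/1883]
5 pivots among 5 columns.
Every column is a pivot column, so the columns are linearly independent.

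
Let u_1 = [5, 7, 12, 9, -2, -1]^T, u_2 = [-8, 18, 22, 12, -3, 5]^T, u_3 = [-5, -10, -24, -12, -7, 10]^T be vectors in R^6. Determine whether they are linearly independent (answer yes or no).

yes

Form the matrix with these vectors as rows and row reduce.
R2 ← R2 + (8/5)·R1: [0, 146/5, 206/5, 132/5, -31/5, 17/5]
R3 ← R3 + R1: [0, -3, -12, -3, -9, 9]
R3 ← R3 + (15/146)·R2: [0, 0, -567/73, -21/73, -1407/146, 1365/146]
3 nonzero rows, so the 3 vectors span a space of dimension 3.
Since 3 = 3, the vectors are linearly independent.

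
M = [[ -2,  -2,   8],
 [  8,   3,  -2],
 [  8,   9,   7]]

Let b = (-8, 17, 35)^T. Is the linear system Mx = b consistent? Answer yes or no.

Row reduce the augmented matrix [M | b].
R2 ← R2 + (4)·R1: [0, -5, 30, -15]
R3 ← R3 + (4)·R1: [0, 1, 39, 3]
R3 ← R3 + (1/5)·R2: [0, 0, 45, 0]
The echelon form has 3 nonzero rows, and every pivot lies in the first 3 columns, so rank(M) = rank([M|b]) = 3.
The system is consistent.

yes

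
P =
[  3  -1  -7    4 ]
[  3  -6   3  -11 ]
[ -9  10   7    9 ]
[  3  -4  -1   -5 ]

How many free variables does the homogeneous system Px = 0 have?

Row reduce to echelon form.
R2 ← R2 − R1: [0, -5, 10, -15]
R3 ← R3 + (3)·R1: [0, 7, -14, 21]
R4 ← R4 − R1: [0, -3, 6, -9]
R3 ← R3 + (7/5)·R2: [0, 0, 0, 0]
R4 ← R4 − (3/5)·R2: [0, 0, 0, 0]
2 nonzero rows, so rank(P) = 2.
P has 4 columns; by rank–nullity, nullity = 4 − 2 = 2.

2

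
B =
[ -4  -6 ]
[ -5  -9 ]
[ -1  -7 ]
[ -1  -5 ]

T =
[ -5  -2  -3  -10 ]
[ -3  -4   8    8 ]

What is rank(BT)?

2

First compute BT:
[[ 38,  32, -36,  -8],
 [ 52,  46, -57, -22],
 [ 26,  30, -53, -46],
 [ 20,  22, -37, -30]]
Now row reduce the product.
R2 ← R2 − (26/19)·R1: [0, 42/19, -147/19, -210/19]
R3 ← R3 − (13/19)·R1: [0, 154/19, -539/19, -770/19]
R4 ← R4 − (10/19)·R1: [0, 98/19, -343/19, -490/19]
R3 ← R3 − (11/3)·R2: [0, 0, 0, 0]
R4 ← R4 − (7/3)·R2: [0, 0, 0, 0]
2 nonzero rows, so rank(BT) = 2.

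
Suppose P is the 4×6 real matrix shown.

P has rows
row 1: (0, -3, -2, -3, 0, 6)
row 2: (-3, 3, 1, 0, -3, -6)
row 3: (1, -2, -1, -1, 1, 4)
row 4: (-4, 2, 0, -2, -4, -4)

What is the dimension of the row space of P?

2

Row reduce to echelon form.
Swap R1 ↔ R2
R3 ← R3 + (1/3)·R1: [0, -1, -2/3, -1, 0, 2]
R4 ← R4 − (4/3)·R1: [0, -2, -4/3, -2, 0, 4]
R3 ← R3 − (1/3)·R2: [0, 0, 0, 0, 0, 0]
R4 ← R4 − (2/3)·R2: [0, 0, 0, 0, 0, 0]
Echelon form has 2 nonzero rows, so rank(P) = 2.
The row space has dimension equal to the rank: 2.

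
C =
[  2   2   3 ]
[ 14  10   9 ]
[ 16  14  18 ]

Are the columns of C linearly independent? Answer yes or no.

Row reduce C to echelon form.
R2 ← R2 − (7)·R1: [0, -4, -12]
R3 ← R3 − (8)·R1: [0, -2, -6]
R3 ← R3 − (1/2)·R2: [0, 0, 0]
2 pivots among 3 columns.
Only 2 < 3 pivot columns, so the columns are linearly dependent.

no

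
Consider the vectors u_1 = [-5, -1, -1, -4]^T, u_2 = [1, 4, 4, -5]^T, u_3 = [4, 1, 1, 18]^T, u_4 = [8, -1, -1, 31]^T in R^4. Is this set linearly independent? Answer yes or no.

Form the matrix with these vectors as rows and row reduce.
R2 ← R2 + (1/5)·R1: [0, 19/5, 19/5, -29/5]
R3 ← R3 + (4/5)·R1: [0, 1/5, 1/5, 74/5]
R4 ← R4 + (8/5)·R1: [0, -13/5, -13/5, 123/5]
R3 ← R3 − (1/19)·R2: [0, 0, 0, 287/19]
R4 ← R4 + (13/19)·R2: [0, 0, 0, 392/19]
R4 ← R4 − (56/41)·R3: [0, 0, 0, 0]
3 nonzero rows, so the 4 vectors span a space of dimension 3.
Since 3 < 4, the vectors are linearly dependent.

no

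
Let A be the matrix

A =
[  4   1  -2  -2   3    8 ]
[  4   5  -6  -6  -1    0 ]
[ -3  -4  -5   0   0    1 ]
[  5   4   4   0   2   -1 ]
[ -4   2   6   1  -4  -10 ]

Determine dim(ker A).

Row reduce to echelon form.
R2 ← R2 − R1: [0, 4, -4, -4, -4, -8]
R3 ← R3 + (3/4)·R1: [0, -13/4, -13/2, -3/2, 9/4, 7]
R4 ← R4 − (5/4)·R1: [0, 11/4, 13/2, 5/2, -7/4, -11]
R5 ← R5 + R1: [0, 3, 4, -1, -1, -2]
R3 ← R3 + (13/16)·R2: [0, 0, -39/4, -19/4, -1, 1/2]
R4 ← R4 − (11/16)·R2: [0, 0, 37/4, 21/4, 1, -11/2]
R5 ← R5 − (3/4)·R2: [0, 0, 7, 2, 2, 4]
R4 ← R4 + (37/39)·R3: [0, 0, 0, 29/39, 2/39, -196/39]
R5 ← R5 + (28/39)·R3: [0, 0, 0, -55/39, 50/39, 170/39]
R5 ← R5 + (55/29)·R4: [0, 0, 0, 0, 40/29, -150/29]
5 nonzero rows, so rank(A) = 5.
A has 6 columns; by rank–nullity, nullity = 6 − 5 = 1.

1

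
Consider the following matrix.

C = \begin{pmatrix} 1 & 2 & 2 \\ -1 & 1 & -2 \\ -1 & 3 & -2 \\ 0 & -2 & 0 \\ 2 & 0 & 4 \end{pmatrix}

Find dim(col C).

2

Row reduce to echelon form.
R2 ← R2 + R1: [0, 3, 0]
R3 ← R3 + R1: [0, 5, 0]
R5 ← R5 − (2)·R1: [0, -4, 0]
R3 ← R3 − (5/3)·R2: [0, 0, 0]
R4 ← R4 + (2/3)·R2: [0, 0, 0]
R5 ← R5 + (4/3)·R2: [0, 0, 0]
Echelon form has 2 nonzero rows, so rank(C) = 2.
The column space has dimension equal to the rank: 2.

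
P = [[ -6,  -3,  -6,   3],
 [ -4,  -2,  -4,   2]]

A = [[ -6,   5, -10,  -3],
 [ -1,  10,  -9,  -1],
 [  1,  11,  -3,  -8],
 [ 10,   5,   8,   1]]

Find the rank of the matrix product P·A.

First compute PA:
[[ 63, -111, 129,  72],
 [ 42, -74,  86,  48]]
Now row reduce the product.
R2 ← R2 − (2/3)·R1: [0, 0, 0, 0]
1 nonzero row, so rank(PA) = 1.

1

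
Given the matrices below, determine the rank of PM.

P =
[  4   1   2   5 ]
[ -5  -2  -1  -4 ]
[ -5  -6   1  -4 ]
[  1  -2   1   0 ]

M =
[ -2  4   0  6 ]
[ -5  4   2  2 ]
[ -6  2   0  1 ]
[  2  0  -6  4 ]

First compute PM:
[[-15,  24, -28,  48],
 [ 18, -30,  20, -51],
 [ 26, -42,  12, -57],
 [  2,  -2,  -4,   3]]
Now row reduce the product.
R2 ← R2 + (6/5)·R1: [0, -6/5, -68/5, 33/5]
R3 ← R3 + (26/15)·R1: [0, -2/5, -548/15, 131/5]
R4 ← R4 + (2/15)·R1: [0, 6/5, -116/15, 47/5]
R3 ← R3 − (1/3)·R2: [0, 0, -32, 24]
R4 ← R4 + R2: [0, 0, -64/3, 16]
R4 ← R4 − (2/3)·R3: [0, 0, 0, 0]
3 nonzero rows, so rank(PM) = 3.

3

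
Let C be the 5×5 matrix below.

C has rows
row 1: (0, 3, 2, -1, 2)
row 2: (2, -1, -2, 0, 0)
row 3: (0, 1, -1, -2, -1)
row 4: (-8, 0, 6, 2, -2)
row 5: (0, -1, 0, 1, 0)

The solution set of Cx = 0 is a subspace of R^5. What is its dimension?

Row reduce to echelon form.
Swap R1 ↔ R2
R4 ← R4 + (4)·R1: [0, -4, -2, 2, -2]
R3 ← R3 − (1/3)·R2: [0, 0, -5/3, -5/3, -5/3]
R4 ← R4 + (4/3)·R2: [0, 0, 2/3, 2/3, 2/3]
R5 ← R5 + (1/3)·R2: [0, 0, 2/3, 2/3, 2/3]
R4 ← R4 + (2/5)·R3: [0, 0, 0, 0, 0]
R5 ← R5 + (2/5)·R3: [0, 0, 0, 0, 0]
3 nonzero rows, so rank(C) = 3.
C has 5 columns; by rank–nullity, nullity = 5 − 3 = 2.

2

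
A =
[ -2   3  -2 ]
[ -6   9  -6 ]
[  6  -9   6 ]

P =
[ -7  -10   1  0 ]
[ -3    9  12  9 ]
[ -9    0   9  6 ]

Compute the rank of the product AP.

First compute AP:
[[ 23,  47,  16,  15],
 [ 69, 141,  48,  45],
 [-69, -141, -48, -45]]
Now row reduce the product.
R2 ← R2 − (3)·R1: [0, 0, 0, 0]
R3 ← R3 + (3)·R1: [0, 0, 0, 0]
1 nonzero row, so rank(AP) = 1.

1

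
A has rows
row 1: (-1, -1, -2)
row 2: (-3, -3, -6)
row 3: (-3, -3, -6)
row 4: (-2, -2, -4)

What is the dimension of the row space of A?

Row reduce to echelon form.
R2 ← R2 − (3)·R1: [0, 0, 0]
R3 ← R3 − (3)·R1: [0, 0, 0]
R4 ← R4 − (2)·R1: [0, 0, 0]
Echelon form has 1 nonzero row, so rank(A) = 1.
The row space has dimension equal to the rank: 1.

1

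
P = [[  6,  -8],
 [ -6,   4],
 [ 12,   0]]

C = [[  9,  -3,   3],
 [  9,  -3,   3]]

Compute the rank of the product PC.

First compute PC:
[[-18,   6,  -6],
 [-18,   6,  -6],
 [108, -36,  36]]
Now row reduce the product.
R2 ← R2 − R1: [0, 0, 0]
R3 ← R3 + (6)·R1: [0, 0, 0]
1 nonzero row, so rank(PC) = 1.

1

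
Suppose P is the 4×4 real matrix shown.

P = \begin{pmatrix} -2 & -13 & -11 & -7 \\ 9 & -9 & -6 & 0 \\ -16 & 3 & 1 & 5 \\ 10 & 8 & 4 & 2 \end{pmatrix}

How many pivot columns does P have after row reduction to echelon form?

4

Row reduce to echelon form.
R2 ← R2 + (9/2)·R1: [0, -135/2, -111/2, -63/2]
R3 ← R3 − (8)·R1: [0, 107, 89, 61]
R4 ← R4 + (5)·R1: [0, -57, -51, -33]
R3 ← R3 + (214/135)·R2: [0, 0, 46/45, 166/15]
R4 ← R4 − (38/45)·R2: [0, 0, -62/15, -32/5]
R4 ← R4 + (93/23)·R3: [0, 0, 0, 882/23]
Echelon form has 4 nonzero rows, so rank(P) = 4.
Each nonzero row contributes one pivot column: 4 pivot columns.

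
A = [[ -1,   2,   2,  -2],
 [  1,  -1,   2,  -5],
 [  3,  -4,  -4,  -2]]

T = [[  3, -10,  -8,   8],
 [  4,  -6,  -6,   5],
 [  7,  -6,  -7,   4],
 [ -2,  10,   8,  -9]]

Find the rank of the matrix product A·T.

3

First compute AT:
[[ 23, -34, -34,  28],
 [ 23, -66, -56,  56],
 [-31,  -2,  12,   6]]
Now row reduce the product.
R2 ← R2 − R1: [0, -32, -22, 28]
R3 ← R3 + (31/23)·R1: [0, -1100/23, -778/23, 1006/23]
R3 ← R3 − (275/184)·R2: [0, 0, -87/92, 87/46]
3 nonzero rows, so rank(AT) = 3.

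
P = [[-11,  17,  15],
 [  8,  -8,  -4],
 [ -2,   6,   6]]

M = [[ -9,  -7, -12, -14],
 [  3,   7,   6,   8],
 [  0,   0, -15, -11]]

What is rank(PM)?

3

First compute PM:
[[150, 196,   9, 125],
 [-96, -112, -84, -132],
 [ 36,  56, -30,  10]]
Now row reduce the product.
R2 ← R2 + (16/25)·R1: [0, 336/25, -1956/25, -52]
R3 ← R3 − (6/25)·R1: [0, 224/25, -804/25, -20]
R3 ← R3 − (2/3)·R2: [0, 0, 20, 44/3]
3 nonzero rows, so rank(PM) = 3.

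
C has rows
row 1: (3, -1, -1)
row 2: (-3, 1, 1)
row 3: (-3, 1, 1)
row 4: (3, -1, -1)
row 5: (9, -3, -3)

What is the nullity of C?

2

Row reduce to echelon form.
R2 ← R2 + R1: [0, 0, 0]
R3 ← R3 + R1: [0, 0, 0]
R4 ← R4 − R1: [0, 0, 0]
R5 ← R5 − (3)·R1: [0, 0, 0]
1 nonzero row, so rank(C) = 1.
C has 3 columns; by rank–nullity, nullity = 3 − 1 = 2.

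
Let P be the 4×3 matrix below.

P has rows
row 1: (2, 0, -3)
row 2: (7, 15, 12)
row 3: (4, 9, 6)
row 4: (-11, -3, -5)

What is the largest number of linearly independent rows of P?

Row reduce to echelon form.
R2 ← R2 − (7/2)·R1: [0, 15, 45/2]
R3 ← R3 − (2)·R1: [0, 9, 12]
R4 ← R4 + (11/2)·R1: [0, -3, -43/2]
R3 ← R3 − (3/5)·R2: [0, 0, -3/2]
R4 ← R4 + (1/5)·R2: [0, 0, -17]
R4 ← R4 − (34/3)·R3: [0, 0, 0]
Echelon form has 3 nonzero rows, so rank(P) = 3.
The rank gives the maximum number of linearly independent rows: 3.

3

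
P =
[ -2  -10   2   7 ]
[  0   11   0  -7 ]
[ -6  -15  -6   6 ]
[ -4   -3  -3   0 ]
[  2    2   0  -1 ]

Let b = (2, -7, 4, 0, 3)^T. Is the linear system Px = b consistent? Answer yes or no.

Row reduce the augmented matrix [P | b].
R3 ← R3 − (3)·R1: [0, 15, -12, -15, -2]
R4 ← R4 − (2)·R1: [0, 17, -7, -14, -4]
R5 ← R5 + R1: [0, -8, 2, 6, 5]
R3 ← R3 − (15/11)·R2: [0, 0, -12, -60/11, 83/11]
R4 ← R4 − (17/11)·R2: [0, 0, -7, -35/11, 75/11]
R5 ← R5 + (8/11)·R2: [0, 0, 2, 10/11, -1/11]
R4 ← R4 − (7/12)·R3: [0, 0, 0, 0, 29/12]
R5 ← R5 + (1/6)·R3: [0, 0, 0, 0, 7/6]
R5 ← R5 − (14/29)·R4: [0, 0, 0, 0, 0]
The echelon form has 4 nonzero rows; the last pivot sits in the augmented column, so rank(P) = 3 but rank([P|b]) = 4.
Since the ranks differ, the system is inconsistent.

no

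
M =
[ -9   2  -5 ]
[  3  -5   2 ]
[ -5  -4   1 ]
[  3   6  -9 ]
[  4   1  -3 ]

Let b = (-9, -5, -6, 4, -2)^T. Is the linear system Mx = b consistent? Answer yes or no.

Row reduce the augmented matrix [M | b].
R2 ← R2 + (1/3)·R1: [0, -13/3, 1/3, -8]
R3 ← R3 − (5/9)·R1: [0, -46/9, 34/9, -1]
R4 ← R4 + (1/3)·R1: [0, 20/3, -32/3, 1]
R5 ← R5 + (4/9)·R1: [0, 17/9, -47/9, -6]
R3 ← R3 − (46/39)·R2: [0, 0, 44/13, 329/39]
R4 ← R4 + (20/13)·R2: [0, 0, -132/13, -147/13]
R5 ← R5 + (17/39)·R2: [0, 0, -66/13, -370/39]
R4 ← R4 + (3)·R3: [0, 0, 0, 14]
R5 ← R5 + (3/2)·R3: [0, 0, 0, 19/6]
R5 ← R5 − (19/84)·R4: [0, 0, 0, 0]
The echelon form has 4 nonzero rows; the last pivot sits in the augmented column, so rank(M) = 3 but rank([M|b]) = 4.
Since the ranks differ, the system is inconsistent.

no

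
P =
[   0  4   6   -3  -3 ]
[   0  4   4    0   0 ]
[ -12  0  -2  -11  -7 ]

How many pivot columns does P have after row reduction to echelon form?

3

Row reduce to echelon form.
Swap R1 ↔ R3
R3 ← R3 − R2: [0, 0, 2, -3, -3]
Echelon form has 3 nonzero rows, so rank(P) = 3.
Each nonzero row contributes one pivot column: 3 pivot columns.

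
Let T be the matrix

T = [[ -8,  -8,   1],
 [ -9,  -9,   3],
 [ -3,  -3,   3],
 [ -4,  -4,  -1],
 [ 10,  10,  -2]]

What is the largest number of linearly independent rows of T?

Row reduce to echelon form.
R2 ← R2 − (9/8)·R1: [0, 0, 15/8]
R3 ← R3 − (3/8)·R1: [0, 0, 21/8]
R4 ← R4 − (1/2)·R1: [0, 0, -3/2]
R5 ← R5 + (5/4)·R1: [0, 0, -3/4]
R3 ← R3 − (7/5)·R2: [0, 0, 0]
R4 ← R4 + (4/5)·R2: [0, 0, 0]
R5 ← R5 + (2/5)·R2: [0, 0, 0]
Echelon form has 2 nonzero rows, so rank(T) = 2.
The rank gives the maximum number of linearly independent rows: 2.

2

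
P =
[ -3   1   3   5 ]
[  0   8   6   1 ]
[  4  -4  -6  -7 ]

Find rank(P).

Row reduce to echelon form.
R3 ← R3 + (4/3)·R1: [0, -8/3, -2, -1/3]
R3 ← R3 + (1/3)·R2: [0, 0, 0, 0]
Echelon form has 2 nonzero rows, so rank(P) = 2.

2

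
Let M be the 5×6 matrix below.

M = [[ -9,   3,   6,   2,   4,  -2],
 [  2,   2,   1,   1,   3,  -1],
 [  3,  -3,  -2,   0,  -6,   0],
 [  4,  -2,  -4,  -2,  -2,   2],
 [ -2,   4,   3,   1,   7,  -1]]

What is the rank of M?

Row reduce to echelon form.
R2 ← R2 + (2/9)·R1: [0, 8/3, 7/3, 13/9, 35/9, -13/9]
R3 ← R3 + (1/3)·R1: [0, -2, 0, 2/3, -14/3, -2/3]
R4 ← R4 + (4/9)·R1: [0, -2/3, -4/3, -10/9, -2/9, 10/9]
R5 ← R5 − (2/9)·R1: [0, 10/3, 5/3, 5/9, 55/9, -5/9]
R3 ← R3 + (3/4)·R2: [0, 0, 7/4, 7/4, -7/4, -7/4]
R4 ← R4 + (1/4)·R2: [0, 0, -3/4, -3/4, 3/4, 3/4]
R5 ← R5 − (5/4)·R2: [0, 0, -5/4, -5/4, 5/4, 5/4]
R4 ← R4 + (3/7)·R3: [0, 0, 0, 0, 0, 0]
R5 ← R5 + (5/7)·R3: [0, 0, 0, 0, 0, 0]
Echelon form has 3 nonzero rows, so rank(M) = 3.

3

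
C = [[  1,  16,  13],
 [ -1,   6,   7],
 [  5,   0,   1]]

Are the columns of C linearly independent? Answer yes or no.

yes

Row reduce C to echelon form.
R2 ← R2 + R1: [0, 22, 20]
R3 ← R3 − (5)·R1: [0, -80, -64]
R3 ← R3 + (40/11)·R2: [0, 0, 96/11]
3 pivots among 3 columns.
Every column is a pivot column, so the columns are linearly independent.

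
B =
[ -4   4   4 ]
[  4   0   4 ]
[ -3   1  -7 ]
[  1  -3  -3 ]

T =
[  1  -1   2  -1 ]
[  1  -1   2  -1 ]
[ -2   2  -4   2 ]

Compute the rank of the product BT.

1

First compute BT:
[[ -8,   8, -16,   8],
 [ -4,   4,  -8,   4],
 [ 12, -12,  24, -12],
 [  4,  -4,   8,  -4]]
Now row reduce the product.
R2 ← R2 − (1/2)·R1: [0, 0, 0, 0]
R3 ← R3 + (3/2)·R1: [0, 0, 0, 0]
R4 ← R4 + (1/2)·R1: [0, 0, 0, 0]
1 nonzero row, so rank(BT) = 1.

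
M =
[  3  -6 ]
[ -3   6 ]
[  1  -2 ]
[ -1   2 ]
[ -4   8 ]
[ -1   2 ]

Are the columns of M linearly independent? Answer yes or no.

no

Row reduce M to echelon form.
R2 ← R2 + R1: [0, 0]
R3 ← R3 − (1/3)·R1: [0, 0]
R4 ← R4 + (1/3)·R1: [0, 0]
R5 ← R5 + (4/3)·R1: [0, 0]
R6 ← R6 + (1/3)·R1: [0, 0]
1 pivot among 2 columns.
Only 1 < 2 pivot columns, so the columns are linearly dependent.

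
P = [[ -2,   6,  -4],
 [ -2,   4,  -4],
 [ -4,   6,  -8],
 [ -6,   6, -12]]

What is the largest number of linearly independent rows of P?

2

Row reduce to echelon form.
R2 ← R2 − R1: [0, -2, 0]
R3 ← R3 − (2)·R1: [0, -6, 0]
R4 ← R4 − (3)·R1: [0, -12, 0]
R3 ← R3 − (3)·R2: [0, 0, 0]
R4 ← R4 − (6)·R2: [0, 0, 0]
Echelon form has 2 nonzero rows, so rank(P) = 2.
The rank gives the maximum number of linearly independent rows: 2.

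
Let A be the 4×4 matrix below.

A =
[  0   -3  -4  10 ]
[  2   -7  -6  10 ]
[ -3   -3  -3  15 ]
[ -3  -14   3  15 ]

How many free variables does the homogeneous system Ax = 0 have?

Row reduce to echelon form.
Swap R1 ↔ R2
R3 ← R3 + (3/2)·R1: [0, -27/2, -12, 30]
R4 ← R4 + (3/2)·R1: [0, -49/2, -6, 30]
R3 ← R3 − (9/2)·R2: [0, 0, 6, -15]
R4 ← R4 − (49/6)·R2: [0, 0, 80/3, -155/3]
R4 ← R4 − (40/9)·R3: [0, 0, 0, 15]
4 nonzero rows, so rank(A) = 4.
A has 4 columns; by rank–nullity, nullity = 4 − 4 = 0.

0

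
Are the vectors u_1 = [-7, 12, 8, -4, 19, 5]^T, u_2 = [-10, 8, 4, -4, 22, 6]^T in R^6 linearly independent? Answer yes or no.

Form the matrix with these vectors as rows and row reduce.
R2 ← R2 − (10/7)·R1: [0, -64/7, -52/7, 12/7, -36/7, -8/7]
2 nonzero rows, so the 2 vectors span a space of dimension 2.
Since 2 = 2, the vectors are linearly independent.

yes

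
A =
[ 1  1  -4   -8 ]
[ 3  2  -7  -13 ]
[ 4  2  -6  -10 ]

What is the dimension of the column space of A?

Row reduce to echelon form.
R2 ← R2 − (3)·R1: [0, -1, 5, 11]
R3 ← R3 − (4)·R1: [0, -2, 10, 22]
R3 ← R3 − (2)·R2: [0, 0, 0, 0]
Echelon form has 2 nonzero rows, so rank(A) = 2.
The column space has dimension equal to the rank: 2.

2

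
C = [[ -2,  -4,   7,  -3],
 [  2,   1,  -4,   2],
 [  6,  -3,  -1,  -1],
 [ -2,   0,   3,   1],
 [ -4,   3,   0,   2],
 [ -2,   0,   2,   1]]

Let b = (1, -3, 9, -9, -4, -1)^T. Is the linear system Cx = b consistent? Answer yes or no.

no

Row reduce the augmented matrix [C | b].
R2 ← R2 + R1: [0, -3, 3, -1, -2]
R3 ← R3 + (3)·R1: [0, -15, 20, -10, 12]
R4 ← R4 − R1: [0, 4, -4, 4, -10]
R5 ← R5 − (2)·R1: [0, 11, -14, 8, -6]
R6 ← R6 − R1: [0, 4, -5, 4, -2]
R3 ← R3 − (5)·R2: [0, 0, 5, -5, 22]
R4 ← R4 + (4/3)·R2: [0, 0, 0, 8/3, -38/3]
R5 ← R5 + (11/3)·R2: [0, 0, -3, 13/3, -40/3]
R6 ← R6 + (4/3)·R2: [0, 0, -1, 8/3, -14/3]
R5 ← R5 + (3/5)·R3: [0, 0, 0, 4/3, -2/15]
R6 ← R6 + (1/5)·R3: [0, 0, 0, 5/3, -4/15]
R5 ← R5 − (1/2)·R4: [0, 0, 0, 0, 31/5]
R6 ← R6 − (5/8)·R4: [0, 0, 0, 0, 153/20]
R6 ← R6 − (153/124)·R5: [0, 0, 0, 0, 0]
The echelon form has 5 nonzero rows; the last pivot sits in the augmented column, so rank(C) = 4 but rank([C|b]) = 5.
Since the ranks differ, the system is inconsistent.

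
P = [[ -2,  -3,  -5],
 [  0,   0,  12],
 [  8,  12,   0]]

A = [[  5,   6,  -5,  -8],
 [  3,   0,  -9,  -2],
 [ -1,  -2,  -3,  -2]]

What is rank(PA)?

2

First compute PA:
[[-14,  -2,  52,  32],
 [-12, -24, -36, -24],
 [ 76,  48, -148, -88]]
Now row reduce the product.
R2 ← R2 − (6/7)·R1: [0, -156/7, -564/7, -360/7]
R3 ← R3 + (38/7)·R1: [0, 260/7, 940/7, 600/7]
R3 ← R3 + (5/3)·R2: [0, 0, 0, 0]
2 nonzero rows, so rank(PA) = 2.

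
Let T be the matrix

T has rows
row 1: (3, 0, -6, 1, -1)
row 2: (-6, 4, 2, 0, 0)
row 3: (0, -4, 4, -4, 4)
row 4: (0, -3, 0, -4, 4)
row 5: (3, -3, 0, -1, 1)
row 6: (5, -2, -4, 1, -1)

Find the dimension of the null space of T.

2

Row reduce to echelon form.
R2 ← R2 + (2)·R1: [0, 4, -10, 2, -2]
R5 ← R5 − R1: [0, -3, 6, -2, 2]
R6 ← R6 − (5/3)·R1: [0, -2, 6, -2/3, 2/3]
R3 ← R3 + R2: [0, 0, -6, -2, 2]
R4 ← R4 + (3/4)·R2: [0, 0, -15/2, -5/2, 5/2]
R5 ← R5 + (3/4)·R2: [0, 0, -3/2, -1/2, 1/2]
R6 ← R6 + (1/2)·R2: [0, 0, 1, 1/3, -1/3]
R4 ← R4 − (5/4)·R3: [0, 0, 0, 0, 0]
R5 ← R5 − (1/4)·R3: [0, 0, 0, 0, 0]
R6 ← R6 + (1/6)·R3: [0, 0, 0, 0, 0]
3 nonzero rows, so rank(T) = 3.
T has 5 columns; by rank–nullity, nullity = 5 − 3 = 2.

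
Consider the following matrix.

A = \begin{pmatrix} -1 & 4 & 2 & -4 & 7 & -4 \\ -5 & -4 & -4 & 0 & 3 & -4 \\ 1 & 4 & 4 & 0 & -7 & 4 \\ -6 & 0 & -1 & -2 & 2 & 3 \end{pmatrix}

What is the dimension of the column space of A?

4

Row reduce to echelon form.
R2 ← R2 − (5)·R1: [0, -24, -14, 20, -32, 16]
R3 ← R3 + R1: [0, 8, 6, -4, 0, 0]
R4 ← R4 − (6)·R1: [0, -24, -13, 22, -40, 27]
R3 ← R3 + (1/3)·R2: [0, 0, 4/3, 8/3, -32/3, 16/3]
R4 ← R4 − R2: [0, 0, 1, 2, -8, 11]
R4 ← R4 − (3/4)·R3: [0, 0, 0, 0, 0, 7]
Echelon form has 4 nonzero rows, so rank(A) = 4.
The column space has dimension equal to the rank: 4.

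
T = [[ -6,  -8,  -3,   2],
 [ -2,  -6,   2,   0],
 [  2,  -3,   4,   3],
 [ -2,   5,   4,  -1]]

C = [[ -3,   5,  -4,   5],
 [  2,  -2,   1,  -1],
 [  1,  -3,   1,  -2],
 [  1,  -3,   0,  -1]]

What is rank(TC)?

3

First compute TC:
[[  1, -11,  13, -18],
 [ -4,  -4,   4,  -8],
 [ -5,  -5,  -7,   2],
 [ 19, -29,  17, -22]]
Now row reduce the product.
R2 ← R2 + (4)·R1: [0, -48, 56, -80]
R3 ← R3 + (5)·R1: [0, -60, 58, -88]
R4 ← R4 − (19)·R1: [0, 180, -230, 320]
R3 ← R3 − (5/4)·R2: [0, 0, -12, 12]
R4 ← R4 + (15/4)·R2: [0, 0, -20, 20]
R4 ← R4 − (5/3)·R3: [0, 0, 0, 0]
3 nonzero rows, so rank(TC) = 3.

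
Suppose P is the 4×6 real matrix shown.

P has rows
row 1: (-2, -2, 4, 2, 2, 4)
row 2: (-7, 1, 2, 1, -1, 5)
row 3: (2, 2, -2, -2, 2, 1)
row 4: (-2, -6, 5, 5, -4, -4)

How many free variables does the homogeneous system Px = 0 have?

3

Row reduce to echelon form.
R2 ← R2 − (7/2)·R1: [0, 8, -12, -6, -8, -9]
R3 ← R3 + R1: [0, 0, 2, 0, 4, 5]
R4 ← R4 − R1: [0, -4, 1, 3, -6, -8]
R4 ← R4 + (1/2)·R2: [0, 0, -5, 0, -10, -25/2]
R4 ← R4 + (5/2)·R3: [0, 0, 0, 0, 0, 0]
3 nonzero rows, so rank(P) = 3.
P has 6 columns; by rank–nullity, nullity = 6 − 3 = 3.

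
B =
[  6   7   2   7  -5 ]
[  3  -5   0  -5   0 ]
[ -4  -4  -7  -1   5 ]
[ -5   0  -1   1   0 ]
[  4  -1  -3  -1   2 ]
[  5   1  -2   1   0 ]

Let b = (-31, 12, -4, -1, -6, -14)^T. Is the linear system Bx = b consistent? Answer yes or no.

Row reduce the augmented matrix [B | b].
R2 ← R2 − (1/2)·R1: [0, -17/2, -1, -17/2, 5/2, 55/2]
R3 ← R3 + (2/3)·R1: [0, 2/3, -17/3, 11/3, 5/3, -74/3]
R4 ← R4 + (5/6)·R1: [0, 35/6, 2/3, 41/6, -25/6, -161/6]
R5 ← R5 − (2/3)·R1: [0, -17/3, -13/3, -17/3, 16/3, 44/3]
R6 ← R6 − (5/6)·R1: [0, -29/6, -11/3, -29/6, 25/6, 71/6]
R3 ← R3 + (4/51)·R2: [0, 0, -293/51, 3, 95/51, -1148/51]
R4 ← R4 + (35/51)·R2: [0, 0, -1/51, 1, -125/51, -406/51]
R5 ← R5 − (2/3)·R2: [0, 0, -11/3, 0, 11/3, -11/3]
R6 ← R6 − (29/51)·R2: [0, 0, -158/51, 0, 140/51, -194/51]
R4 ← R4 − (1/293)·R3: [0, 0, 0, 290/293, -720/293, -2310/293]
R5 ← R5 − (187/293)·R3: [0, 0, 0, -561/293, 726/293, 3135/293]
R6 ← R6 − (158/293)·R3: [0, 0, 0, -474/293, 510/293, 2442/293]
R5 ← R5 + (561/290)·R4: [0, 0, 0, 0, -66/29, -132/29]
R6 ← R6 + (237/145)·R4: [0, 0, 0, 0, -66/29, -132/29]
R6 ← R6 − R5: [0, 0, 0, 0, 0, 0]
The echelon form has 5 nonzero rows, and every pivot lies in the first 5 columns, so rank(B) = rank([B|b]) = 5.
The system is consistent.

yes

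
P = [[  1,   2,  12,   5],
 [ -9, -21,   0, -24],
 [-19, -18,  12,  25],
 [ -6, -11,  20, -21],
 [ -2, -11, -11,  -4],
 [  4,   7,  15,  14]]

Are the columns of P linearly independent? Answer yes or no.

Row reduce P to echelon form.
R2 ← R2 + (9)·R1: [0, -3, 108, 21]
R3 ← R3 + (19)·R1: [0, 20, 240, 120]
R4 ← R4 + (6)·R1: [0, 1, 92, 9]
R5 ← R5 + (2)·R1: [0, -7, 13, 6]
R6 ← R6 − (4)·R1: [0, -1, -33, -6]
R3 ← R3 + (20/3)·R2: [0, 0, 960, 260]
R4 ← R4 + (1/3)·R2: [0, 0, 128, 16]
R5 ← R5 − (7/3)·R2: [0, 0, -239, -43]
R6 ← R6 − (1/3)·R2: [0, 0, -69, -13]
R4 ← R4 − (2/15)·R3: [0, 0, 0, -56/3]
R5 ← R5 + (239/960)·R3: [0, 0, 0, 1043/48]
R6 ← R6 + (23/320)·R3: [0, 0, 0, 91/16]
R5 ← R5 + (149/128)·R4: [0, 0, 0, 0]
R6 ← R6 + (39/128)·R4: [0, 0, 0, 0]
4 pivots among 4 columns.
Every column is a pivot column, so the columns are linearly independent.

yes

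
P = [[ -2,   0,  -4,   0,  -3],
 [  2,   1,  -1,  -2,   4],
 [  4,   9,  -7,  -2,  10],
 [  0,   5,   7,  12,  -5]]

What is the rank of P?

Row reduce to echelon form.
R2 ← R2 + R1: [0, 1, -5, -2, 1]
R3 ← R3 + (2)·R1: [0, 9, -15, -2, 4]
R3 ← R3 − (9)·R2: [0, 0, 30, 16, -5]
R4 ← R4 − (5)·R2: [0, 0, 32, 22, -10]
R4 ← R4 − (16/15)·R3: [0, 0, 0, 74/15, -14/3]
Echelon form has 4 nonzero rows, so rank(P) = 4.

4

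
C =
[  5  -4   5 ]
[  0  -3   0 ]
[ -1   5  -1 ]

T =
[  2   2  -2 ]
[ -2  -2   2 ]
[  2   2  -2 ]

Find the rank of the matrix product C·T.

1

First compute CT:
[[ 28,  28, -28],
 [  6,   6,  -6],
 [-14, -14,  14]]
Now row reduce the product.
R2 ← R2 − (3/14)·R1: [0, 0, 0]
R3 ← R3 + (1/2)·R1: [0, 0, 0]
1 nonzero row, so rank(CT) = 1.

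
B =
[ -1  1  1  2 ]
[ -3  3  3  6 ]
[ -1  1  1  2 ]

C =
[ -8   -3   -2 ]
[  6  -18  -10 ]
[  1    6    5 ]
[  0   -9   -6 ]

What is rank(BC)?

First compute BC:
[[ 15, -27, -15],
 [ 45, -81, -45],
 [ 15, -27, -15]]
Now row reduce the product.
R2 ← R2 − (3)·R1: [0, 0, 0]
R3 ← R3 − R1: [0, 0, 0]
1 nonzero row, so rank(BC) = 1.

1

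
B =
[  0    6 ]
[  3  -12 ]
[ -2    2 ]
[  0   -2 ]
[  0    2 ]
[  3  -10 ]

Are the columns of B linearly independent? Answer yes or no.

Row reduce B to echelon form.
Swap R1 ↔ R2
R3 ← R3 + (2/3)·R1: [0, -6]
R6 ← R6 − R1: [0, 2]
R3 ← R3 + R2: [0, 0]
R4 ← R4 + (1/3)·R2: [0, 0]
R5 ← R5 − (1/3)·R2: [0, 0]
R6 ← R6 − (1/3)·R2: [0, 0]
2 pivots among 2 columns.
Every column is a pivot column, so the columns are linearly independent.

yes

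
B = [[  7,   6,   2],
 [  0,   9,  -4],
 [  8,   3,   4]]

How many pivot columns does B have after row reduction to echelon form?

Row reduce to echelon form.
R3 ← R3 − (8/7)·R1: [0, -27/7, 12/7]
R3 ← R3 + (3/7)·R2: [0, 0, 0]
Echelon form has 2 nonzero rows, so rank(B) = 2.
Each nonzero row contributes one pivot column: 2 pivot columns.

2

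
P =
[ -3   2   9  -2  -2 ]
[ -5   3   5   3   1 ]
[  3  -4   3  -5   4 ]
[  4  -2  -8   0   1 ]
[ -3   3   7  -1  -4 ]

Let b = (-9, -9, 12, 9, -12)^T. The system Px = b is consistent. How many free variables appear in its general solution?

Row reduce the augmented matrix [P | b].
R2 ← R2 − (5/3)·R1: [0, -1/3, -10, 19/3, 13/3, 6]
R3 ← R3 + R1: [0, -2, 12, -7, 2, 3]
R4 ← R4 + (4/3)·R1: [0, 2/3, 4, -8/3, -5/3, -3]
R5 ← R5 − R1: [0, 1, -2, 1, -2, -3]
R3 ← R3 − (6)·R2: [0, 0, 72, -45, -24, -33]
R4 ← R4 + (2)·R2: [0, 0, -16, 10, 7, 9]
R5 ← R5 + (3)·R2: [0, 0, -32, 20, 11, 15]
R4 ← R4 + (2/9)·R3: [0, 0, 0, 0, 5/3, 5/3]
R5 ← R5 + (4/9)·R3: [0, 0, 0, 0, 1/3, 1/3]
R5 ← R5 − (1/5)·R4: [0, 0, 0, 0, 0, 0]
The echelon form has 4 nonzero rows, and every pivot lies in the first 5 columns, so rank(P) = rank([P|b]) = 4.
The system is consistent.
Free variables = (unknowns) − (rank) = 5 − 4 = 1.

1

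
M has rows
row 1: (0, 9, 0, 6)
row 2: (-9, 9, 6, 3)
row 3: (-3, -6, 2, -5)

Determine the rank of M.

Row reduce to echelon form.
Swap R1 ↔ R2
R3 ← R3 − (1/3)·R1: [0, -9, 0, -6]
R3 ← R3 + R2: [0, 0, 0, 0]
Echelon form has 2 nonzero rows, so rank(M) = 2.

2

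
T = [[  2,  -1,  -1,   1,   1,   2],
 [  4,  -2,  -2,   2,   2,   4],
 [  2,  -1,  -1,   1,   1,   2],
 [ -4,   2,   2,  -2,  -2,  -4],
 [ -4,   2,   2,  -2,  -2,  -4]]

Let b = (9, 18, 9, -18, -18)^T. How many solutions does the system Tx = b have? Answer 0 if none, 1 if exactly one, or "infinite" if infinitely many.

infinite

Row reduce the augmented matrix [T | b].
R2 ← R2 − (2)·R1: [0, 0, 0, 0, 0, 0, 0]
R3 ← R3 − R1: [0, 0, 0, 0, 0, 0, 0]
R4 ← R4 + (2)·R1: [0, 0, 0, 0, 0, 0, 0]
R5 ← R5 + (2)·R1: [0, 0, 0, 0, 0, 0, 0]
The echelon form has 1 nonzero rows, and every pivot lies in the first 6 columns, so rank(T) = rank([T|b]) = 1.
The system is consistent.
rank = 1 < 6 unknowns, so there are infinitely many solutions.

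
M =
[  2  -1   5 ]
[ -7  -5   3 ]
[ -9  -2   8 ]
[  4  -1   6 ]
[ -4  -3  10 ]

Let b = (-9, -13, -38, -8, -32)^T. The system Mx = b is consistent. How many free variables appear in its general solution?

0

Row reduce the augmented matrix [M | b].
R2 ← R2 + (7/2)·R1: [0, -17/2, 41/2, -89/2]
R3 ← R3 + (9/2)·R1: [0, -13/2, 61/2, -157/2]
R4 ← R4 − (2)·R1: [0, 1, -4, 10]
R5 ← R5 + (2)·R1: [0, -5, 20, -50]
R3 ← R3 − (13/17)·R2: [0, 0, 252/17, -756/17]
R4 ← R4 + (2/17)·R2: [0, 0, -27/17, 81/17]
R5 ← R5 − (10/17)·R2: [0, 0, 135/17, -405/17]
R4 ← R4 + (3/28)·R3: [0, 0, 0, 0]
R5 ← R5 − (15/28)·R3: [0, 0, 0, 0]
The echelon form has 3 nonzero rows, and every pivot lies in the first 3 columns, so rank(M) = rank([M|b]) = 3.
The system is consistent.
Free variables = (unknowns) − (rank) = 3 − 3 = 0.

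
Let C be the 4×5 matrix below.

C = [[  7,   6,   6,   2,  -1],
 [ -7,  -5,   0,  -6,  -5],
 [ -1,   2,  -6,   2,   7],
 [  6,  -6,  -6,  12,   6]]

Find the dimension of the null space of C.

Row reduce to echelon form.
R2 ← R2 + R1: [0, 1, 6, -4, -6]
R3 ← R3 + (1/7)·R1: [0, 20/7, -36/7, 16/7, 48/7]
R4 ← R4 − (6/7)·R1: [0, -78/7, -78/7, 72/7, 48/7]
R3 ← R3 − (20/7)·R2: [0, 0, -156/7, 96/7, 24]
R4 ← R4 + (78/7)·R2: [0, 0, 390/7, -240/7, -60]
R4 ← R4 + (5/2)·R3: [0, 0, 0, 0, 0]
3 nonzero rows, so rank(C) = 3.
C has 5 columns; by rank–nullity, nullity = 5 − 3 = 2.

2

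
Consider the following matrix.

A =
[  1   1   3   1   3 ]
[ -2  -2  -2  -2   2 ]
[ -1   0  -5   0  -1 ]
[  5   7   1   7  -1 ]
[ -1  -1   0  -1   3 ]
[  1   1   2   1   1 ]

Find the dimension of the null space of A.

Row reduce to echelon form.
R2 ← R2 + (2)·R1: [0, 0, 4, 0, 8]
R3 ← R3 + R1: [0, 1, -2, 1, 2]
R4 ← R4 − (5)·R1: [0, 2, -14, 2, -16]
R5 ← R5 + R1: [0, 0, 3, 0, 6]
R6 ← R6 − R1: [0, 0, -1, 0, -2]
Swap R2 ↔ R3
R4 ← R4 − (2)·R2: [0, 0, -10, 0, -20]
R4 ← R4 + (5/2)·R3: [0, 0, 0, 0, 0]
R5 ← R5 − (3/4)·R3: [0, 0, 0, 0, 0]
R6 ← R6 + (1/4)·R3: [0, 0, 0, 0, 0]
3 nonzero rows, so rank(A) = 3.
A has 5 columns; by rank–nullity, nullity = 5 − 3 = 2.

2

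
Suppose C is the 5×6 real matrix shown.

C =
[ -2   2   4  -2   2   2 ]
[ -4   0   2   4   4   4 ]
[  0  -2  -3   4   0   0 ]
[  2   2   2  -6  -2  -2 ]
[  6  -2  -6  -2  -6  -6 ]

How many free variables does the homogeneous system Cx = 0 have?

4

Row reduce to echelon form.
R2 ← R2 − (2)·R1: [0, -4, -6, 8, 0, 0]
R4 ← R4 + R1: [0, 4, 6, -8, 0, 0]
R5 ← R5 + (3)·R1: [0, 4, 6, -8, 0, 0]
R3 ← R3 − (1/2)·R2: [0, 0, 0, 0, 0, 0]
R4 ← R4 + R2: [0, 0, 0, 0, 0, 0]
R5 ← R5 + R2: [0, 0, 0, 0, 0, 0]
2 nonzero rows, so rank(C) = 2.
C has 6 columns; by rank–nullity, nullity = 6 − 2 = 4.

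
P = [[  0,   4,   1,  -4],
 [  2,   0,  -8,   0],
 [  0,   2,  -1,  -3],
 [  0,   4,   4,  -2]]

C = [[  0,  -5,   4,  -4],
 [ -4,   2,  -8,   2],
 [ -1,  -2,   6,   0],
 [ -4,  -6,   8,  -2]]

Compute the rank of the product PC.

First compute PC:
[[ -1,  30, -58,  16],
 [  8,   6, -40,  -8],
 [  5,  24, -46,  10],
 [-12,  12, -24,  12]]
Now row reduce the product.
R2 ← R2 + (8)·R1: [0, 246, -504, 120]
R3 ← R3 + (5)·R1: [0, 174, -336, 90]
R4 ← R4 − (12)·R1: [0, -348, 672, -180]
R3 ← R3 − (29/41)·R2: [0, 0, 840/41, 210/41]
R4 ← R4 + (58/41)·R2: [0, 0, -1680/41, -420/41]
R4 ← R4 + (2)·R3: [0, 0, 0, 0]
3 nonzero rows, so rank(PC) = 3.

3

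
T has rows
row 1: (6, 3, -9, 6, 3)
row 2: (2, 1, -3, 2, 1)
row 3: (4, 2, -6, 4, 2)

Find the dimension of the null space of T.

Row reduce to echelon form.
R2 ← R2 − (1/3)·R1: [0, 0, 0, 0, 0]
R3 ← R3 − (2/3)·R1: [0, 0, 0, 0, 0]
1 nonzero row, so rank(T) = 1.
T has 5 columns; by rank–nullity, nullity = 5 − 1 = 4.

4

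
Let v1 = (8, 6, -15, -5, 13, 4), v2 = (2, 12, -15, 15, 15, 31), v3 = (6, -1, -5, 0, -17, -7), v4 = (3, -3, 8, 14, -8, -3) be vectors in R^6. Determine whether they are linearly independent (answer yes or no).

Form the matrix with these vectors as rows and row reduce.
R2 ← R2 − (1/4)·R1: [0, 21/2, -45/4, 65/4, 47/4, 30]
R3 ← R3 − (3/4)·R1: [0, -11/2, 25/4, 15/4, -107/4, -10]
R4 ← R4 − (3/8)·R1: [0, -21/4, 109/8, 127/8, -103/8, -9/2]
R3 ← R3 + (11/21)·R2: [0, 0, 5/14, 515/42, -865/42, 40/7]
R4 ← R4 + (1/2)·R2: [0, 0, 8, 24, -7, 21/2]
R4 ← R4 − (112/5)·R3: [0, 0, 0, -752/3, 1363/3, -235/2]
4 nonzero rows, so the 4 vectors span a space of dimension 4.
Since 4 = 4, the vectors are linearly independent.

yes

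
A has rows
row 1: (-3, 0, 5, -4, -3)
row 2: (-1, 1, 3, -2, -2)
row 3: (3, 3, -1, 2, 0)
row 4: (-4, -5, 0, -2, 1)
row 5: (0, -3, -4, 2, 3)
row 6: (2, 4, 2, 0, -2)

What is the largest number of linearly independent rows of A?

2

Row reduce to echelon form.
R2 ← R2 − (1/3)·R1: [0, 1, 4/3, -2/3, -1]
R3 ← R3 + R1: [0, 3, 4, -2, -3]
R4 ← R4 − (4/3)·R1: [0, -5, -20/3, 10/3, 5]
R6 ← R6 + (2/3)·R1: [0, 4, 16/3, -8/3, -4]
R3 ← R3 − (3)·R2: [0, 0, 0, 0, 0]
R4 ← R4 + (5)·R2: [0, 0, 0, 0, 0]
R5 ← R5 + (3)·R2: [0, 0, 0, 0, 0]
R6 ← R6 − (4)·R2: [0, 0, 0, 0, 0]
Echelon form has 2 nonzero rows, so rank(A) = 2.
The rank gives the maximum number of linearly independent rows: 2.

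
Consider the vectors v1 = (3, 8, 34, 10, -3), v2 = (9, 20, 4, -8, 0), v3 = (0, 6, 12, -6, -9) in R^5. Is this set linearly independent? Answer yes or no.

yes

Form the matrix with these vectors as rows and row reduce.
R2 ← R2 − (3)·R1: [0, -4, -98, -38, 9]
R3 ← R3 + (3/2)·R2: [0, 0, -135, -63, 9/2]
3 nonzero rows, so the 3 vectors span a space of dimension 3.
Since 3 = 3, the vectors are linearly independent.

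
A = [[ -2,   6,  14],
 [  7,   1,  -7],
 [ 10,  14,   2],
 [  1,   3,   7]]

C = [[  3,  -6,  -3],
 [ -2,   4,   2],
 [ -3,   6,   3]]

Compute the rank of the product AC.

1

First compute AC:
[[-60, 120,  60],
 [ 40, -80, -40],
 [ -4,   8,   4],
 [-24,  48,  24]]
Now row reduce the product.
R2 ← R2 + (2/3)·R1: [0, 0, 0]
R3 ← R3 − (1/15)·R1: [0, 0, 0]
R4 ← R4 − (2/5)·R1: [0, 0, 0]
1 nonzero row, so rank(AC) = 1.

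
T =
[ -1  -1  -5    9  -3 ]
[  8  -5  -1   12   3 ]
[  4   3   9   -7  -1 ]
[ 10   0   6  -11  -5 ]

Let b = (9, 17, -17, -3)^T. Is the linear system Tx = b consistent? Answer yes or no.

Row reduce the augmented matrix [T | b].
R2 ← R2 + (8)·R1: [0, -13, -41, 84, -21, 89]
R3 ← R3 + (4)·R1: [0, -1, -11, 29, -13, 19]
R4 ← R4 + (10)·R1: [0, -10, -44, 79, -35, 87]
R3 ← R3 − (1/13)·R2: [0, 0, -102/13, 293/13, -148/13, 158/13]
R4 ← R4 − (10/13)·R2: [0, 0, -162/13, 187/13, -245/13, 241/13]
R4 ← R4 − (27/17)·R3: [0, 0, 0, -364/17, -13/17, -13/17]
The echelon form has 4 nonzero rows, and every pivot lies in the first 5 columns, so rank(T) = rank([T|b]) = 4.
The system is consistent.

yes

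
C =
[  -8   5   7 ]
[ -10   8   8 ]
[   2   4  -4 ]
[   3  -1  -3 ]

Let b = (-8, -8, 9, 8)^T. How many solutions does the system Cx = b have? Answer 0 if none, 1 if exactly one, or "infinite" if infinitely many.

Row reduce the augmented matrix [C | b].
R2 ← R2 − (5/4)·R1: [0, 7/4, -3/4, 2]
R3 ← R3 + (1/4)·R1: [0, 21/4, -9/4, 7]
R4 ← R4 + (3/8)·R1: [0, 7/8, -3/8, 5]
R3 ← R3 − (3)·R2: [0, 0, 0, 1]
R4 ← R4 − (1/2)·R2: [0, 0, 0, 4]
R4 ← R4 − (4)·R3: [0, 0, 0, 0]
The echelon form has 3 nonzero rows; the last pivot sits in the augmented column, so rank(C) = 2 but rank([C|b]) = 3.
Since the ranks differ, the system is inconsistent.
It has no solutions.

0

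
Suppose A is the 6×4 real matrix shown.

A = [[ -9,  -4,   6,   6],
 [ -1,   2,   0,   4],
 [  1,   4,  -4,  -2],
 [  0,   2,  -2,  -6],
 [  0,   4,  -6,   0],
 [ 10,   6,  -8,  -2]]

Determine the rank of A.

4

Row reduce to echelon form.
R2 ← R2 − (1/9)·R1: [0, 22/9, -2/3, 10/3]
R3 ← R3 + (1/9)·R1: [0, 32/9, -10/3, -4/3]
R6 ← R6 + (10/9)·R1: [0, 14/9, -4/3, 14/3]
R3 ← R3 − (16/11)·R2: [0, 0, -26/11, -68/11]
R4 ← R4 − (9/11)·R2: [0, 0, -16/11, -96/11]
R5 ← R5 − (18/11)·R2: [0, 0, -54/11, -60/11]
R6 ← R6 − (7/11)·R2: [0, 0, -10/11, 28/11]
R4 ← R4 − (8/13)·R3: [0, 0, 0, -64/13]
R5 ← R5 − (27/13)·R3: [0, 0, 0, 96/13]
R6 ← R6 − (5/13)·R3: [0, 0, 0, 64/13]
R5 ← R5 + (3/2)·R4: [0, 0, 0, 0]
R6 ← R6 + R4: [0, 0, 0, 0]
Echelon form has 4 nonzero rows, so rank(A) = 4.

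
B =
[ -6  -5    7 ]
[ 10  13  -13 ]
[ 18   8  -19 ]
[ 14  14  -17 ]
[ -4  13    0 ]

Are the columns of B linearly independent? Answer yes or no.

no

Row reduce B to echelon form.
R2 ← R2 + (5/3)·R1: [0, 14/3, -4/3]
R3 ← R3 + (3)·R1: [0, -7, 2]
R4 ← R4 + (7/3)·R1: [0, 7/3, -2/3]
R5 ← R5 − (2/3)·R1: [0, 49/3, -14/3]
R3 ← R3 + (3/2)·R2: [0, 0, 0]
R4 ← R4 − (1/2)·R2: [0, 0, 0]
R5 ← R5 − (7/2)·R2: [0, 0, 0]
2 pivots among 3 columns.
Only 2 < 3 pivot columns, so the columns are linearly dependent.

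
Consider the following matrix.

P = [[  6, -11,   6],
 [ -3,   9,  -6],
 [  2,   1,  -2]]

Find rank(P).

2

Row reduce to echelon form.
R2 ← R2 + (1/2)·R1: [0, 7/2, -3]
R3 ← R3 − (1/3)·R1: [0, 14/3, -4]
R3 ← R3 − (4/3)·R2: [0, 0, 0]
Echelon form has 2 nonzero rows, so rank(P) = 2.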